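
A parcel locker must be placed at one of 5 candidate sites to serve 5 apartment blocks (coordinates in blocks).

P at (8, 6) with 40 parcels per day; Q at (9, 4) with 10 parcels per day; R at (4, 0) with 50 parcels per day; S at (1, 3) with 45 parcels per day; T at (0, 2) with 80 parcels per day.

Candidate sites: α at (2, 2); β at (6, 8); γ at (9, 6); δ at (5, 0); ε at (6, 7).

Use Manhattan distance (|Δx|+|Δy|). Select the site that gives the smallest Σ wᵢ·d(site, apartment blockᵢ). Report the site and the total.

α, total 940 blocks

Total weighted distance at each candidate:
  α (2, 2): total = 940
  β (6, 8): total = 2140
  γ (9, 6): total = 2145
  δ (5, 0): total = 1365
  ε (6, 7): total = 1915
Minimum is at α with total 940 blocks.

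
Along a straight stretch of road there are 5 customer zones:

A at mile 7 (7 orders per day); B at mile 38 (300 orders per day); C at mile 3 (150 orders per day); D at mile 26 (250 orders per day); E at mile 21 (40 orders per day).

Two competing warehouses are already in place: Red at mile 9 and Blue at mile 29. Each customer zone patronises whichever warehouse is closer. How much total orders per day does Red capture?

157

The indifferent point is the midpoint (9+29)/2 = 19; customer zones left of it (closer to Red at 9) go to Red, those right go to Blue.
  C at 3 (w=150) → Red
  A at 7 (w=7) → Red
  E at 21 (w=40) → Blue
  D at 26 (w=250) → Blue
  B at 38 (w=300) → Blue
Red captures 157; Blue captures 590.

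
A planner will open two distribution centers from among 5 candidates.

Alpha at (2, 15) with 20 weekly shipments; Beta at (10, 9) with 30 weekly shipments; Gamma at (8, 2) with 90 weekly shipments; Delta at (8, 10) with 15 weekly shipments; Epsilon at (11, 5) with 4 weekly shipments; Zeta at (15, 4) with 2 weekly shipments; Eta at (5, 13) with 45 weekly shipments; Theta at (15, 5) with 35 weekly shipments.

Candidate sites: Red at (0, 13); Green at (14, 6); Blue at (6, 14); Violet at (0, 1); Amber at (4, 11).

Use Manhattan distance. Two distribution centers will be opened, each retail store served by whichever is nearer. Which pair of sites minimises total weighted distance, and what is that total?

Evaluate every pair (each demand assigned to the nearer of the two):
  {Green, Blue}: total = 1482
  {Green, Amber}: total = 1532
  {Red, Green}: total = 1657
  {Violet, Amber}: total = 2063
  {Blue, Violet}: total = 2082
  {Green, Violet}: total = 2302
  {Blue, Amber}: total = 2358
  {Red, Amber}: total = 2383
  {Red, Violet}: total = 2461
  {Red, Blue}: total = 2514
Best pair: {Green, Blue} with total 1482.

{Green, Blue}, total 1482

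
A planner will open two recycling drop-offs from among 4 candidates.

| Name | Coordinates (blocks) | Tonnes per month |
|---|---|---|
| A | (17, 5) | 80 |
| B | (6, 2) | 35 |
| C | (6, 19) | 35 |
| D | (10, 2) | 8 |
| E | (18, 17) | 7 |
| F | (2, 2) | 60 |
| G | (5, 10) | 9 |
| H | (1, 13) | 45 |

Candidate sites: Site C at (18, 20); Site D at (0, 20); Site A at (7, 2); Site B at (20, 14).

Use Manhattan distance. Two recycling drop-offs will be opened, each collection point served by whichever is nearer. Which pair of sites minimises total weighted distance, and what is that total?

{Site D, Site A}, total 2241

Evaluate every pair (each demand assigned to the nearer of the two):
  {Site D, Site A}: total = 2241
  {Site C, Site A}: total = 2730
  {Site A, Site B}: total = 2839
  {Site D, Site B}: total = 3951
  {Site C, Site D}: total = 4289
  {Site C, Site B}: total = 5393
Best pair: {Site D, Site A} with total 2241.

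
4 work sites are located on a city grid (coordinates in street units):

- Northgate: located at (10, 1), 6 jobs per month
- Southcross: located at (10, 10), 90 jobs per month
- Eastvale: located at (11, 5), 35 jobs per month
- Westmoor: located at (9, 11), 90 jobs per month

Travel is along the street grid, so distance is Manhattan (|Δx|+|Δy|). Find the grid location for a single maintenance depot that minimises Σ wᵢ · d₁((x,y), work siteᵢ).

(10, 10)

Manhattan distance separates: Σwᵢ(|x−xᵢ|+|y−yᵢ|) = Σwᵢ|x−xᵢ| + Σwᵢ|y−yᵢ|, so x and y are optimised independently as 1-D weighted medians.
Total weight W = 221; half = 110.5.
x-coordinate, sorted with cumulative weight:
  x=9 (Westmoor, w=90) cum 90
  x=10 (Northgate, w=6) cum 96
  x=10 (Southcross, w=90) cum 186  ← median
  x=11 (Eastvale, w=35) cum 221
⇒ x* = 10
y-coordinate, sorted with cumulative weight:
  y=1 (Northgate, w=6) cum 6
  y=5 (Eastvale, w=35) cum 41
  y=10 (Southcross, w=90) cum 131  ← median
  y=11 (Westmoor, w=90) cum 221
⇒ y* = 10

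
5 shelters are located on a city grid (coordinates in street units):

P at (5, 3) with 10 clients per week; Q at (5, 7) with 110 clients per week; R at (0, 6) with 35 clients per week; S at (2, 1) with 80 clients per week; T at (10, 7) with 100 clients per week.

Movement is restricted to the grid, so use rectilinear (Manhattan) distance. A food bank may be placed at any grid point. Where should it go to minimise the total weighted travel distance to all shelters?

Manhattan distance separates: Σwᵢ(|x−xᵢ|+|y−yᵢ|) = Σwᵢ|x−xᵢ| + Σwᵢ|y−yᵢ|, so x and y are optimised independently as 1-D weighted medians.
Total weight W = 335; half = 167.5.
x-coordinate, sorted with cumulative weight:
  x=0 (R, w=35) cum 35
  x=2 (S, w=80) cum 115
  x=5 (P, w=10) cum 125
  x=5 (Q, w=110) cum 235  ← median
  x=10 (T, w=100) cum 335
⇒ x* = 5
y-coordinate, sorted with cumulative weight:
  y=1 (S, w=80) cum 80
  y=3 (P, w=10) cum 90
  y=6 (R, w=35) cum 125
  y=7 (Q, w=110) cum 235  ← median
  y=7 (T, w=100) cum 335
⇒ y* = 7

(5, 7)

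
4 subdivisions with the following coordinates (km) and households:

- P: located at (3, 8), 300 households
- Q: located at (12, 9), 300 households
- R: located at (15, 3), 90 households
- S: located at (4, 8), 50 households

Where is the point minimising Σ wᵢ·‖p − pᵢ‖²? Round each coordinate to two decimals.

The minimiser of Σwᵢ‖p−pᵢ‖² is the weighted centroid p* = (Σwᵢpᵢ)/(Σwᵢ).
Σwᵢ = 740.
Σwᵢxᵢ = 300·3 + 300·12 + 90·15 + 50·4 = 6050.
Σwᵢyᵢ = 300·8 + 300·9 + 90·3 + 50·8 = 5770.
x* = 6050/740 = 8.18, y* = 5770/740 = 7.80.

(8.18, 7.80)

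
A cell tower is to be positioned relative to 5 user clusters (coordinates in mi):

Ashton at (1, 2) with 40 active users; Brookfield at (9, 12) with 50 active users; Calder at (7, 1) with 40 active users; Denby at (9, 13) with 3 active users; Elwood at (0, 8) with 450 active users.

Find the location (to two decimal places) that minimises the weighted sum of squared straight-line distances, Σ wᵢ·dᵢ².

The minimiser of Σwᵢ‖p−pᵢ‖² is the weighted centroid p* = (Σwᵢpᵢ)/(Σwᵢ).
Σwᵢ = 583.
Σwᵢxᵢ = 40·1 + 50·9 + 40·7 + 3·9 + 450·0 = 797.
Σwᵢyᵢ = 40·2 + 50·12 + 40·1 + 3·13 + 450·8 = 4359.
x* = 797/583 = 1.37, y* = 4359/583 = 7.48.

(1.37, 7.48)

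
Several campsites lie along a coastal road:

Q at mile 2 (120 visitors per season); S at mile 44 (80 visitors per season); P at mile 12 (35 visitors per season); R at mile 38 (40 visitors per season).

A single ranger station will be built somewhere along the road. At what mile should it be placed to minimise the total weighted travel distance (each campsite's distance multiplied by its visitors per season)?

For a sum of weighted absolute distances on a line, the optimum is the weighted median (not the mean). Total weight W = 275; half-weight = 137.5.
Sort by position and accumulate weight:
  mile 2 (Q, w=120) → cum 120
  mile 12 (P, w=35) → cum 155  ≥ 137.5 → median here
  mile 38 (R, w=40) → cum 195
  mile 44 (S, w=80) → cum 275
Optimal location: mile 12.

x = 12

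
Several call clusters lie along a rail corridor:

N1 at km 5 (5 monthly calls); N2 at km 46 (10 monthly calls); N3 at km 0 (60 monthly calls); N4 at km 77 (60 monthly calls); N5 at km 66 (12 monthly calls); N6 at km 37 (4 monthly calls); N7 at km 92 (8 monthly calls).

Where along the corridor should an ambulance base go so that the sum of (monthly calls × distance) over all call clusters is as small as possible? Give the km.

x = 66

For a sum of weighted absolute distances on a line, the optimum is the weighted median (not the mean). Total weight W = 159; half-weight = 79.5.
Sort by position and accumulate weight:
  km 0 (N3, w=60) → cum 60
  km 5 (N1, w=5) → cum 65
  km 37 (N6, w=4) → cum 69
  km 46 (N2, w=10) → cum 79
  km 66 (N5, w=12) → cum 91  ≥ 79.5 → median here
  km 77 (N4, w=60) → cum 151
  km 92 (N7, w=8) → cum 159
Optimal location: km 66.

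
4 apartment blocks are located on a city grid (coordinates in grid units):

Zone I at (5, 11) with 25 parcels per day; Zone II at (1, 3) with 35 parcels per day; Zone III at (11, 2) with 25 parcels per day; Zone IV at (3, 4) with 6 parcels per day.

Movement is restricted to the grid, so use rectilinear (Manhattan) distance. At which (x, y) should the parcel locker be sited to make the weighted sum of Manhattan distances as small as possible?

Manhattan distance separates: Σwᵢ(|x−xᵢ|+|y−yᵢ|) = Σwᵢ|x−xᵢ| + Σwᵢ|y−yᵢ|, so x and y are optimised independently as 1-D weighted medians.
Total weight W = 91; half = 45.5.
x-coordinate, sorted with cumulative weight:
  x=1 (Zone II, w=35) cum 35
  x=3 (Zone IV, w=6) cum 41
  x=5 (Zone I, w=25) cum 66  ← median
  x=11 (Zone III, w=25) cum 91
⇒ x* = 5
y-coordinate, sorted with cumulative weight:
  y=2 (Zone III, w=25) cum 25
  y=3 (Zone II, w=35) cum 60  ← median
  y=4 (Zone IV, w=6) cum 66
  y=11 (Zone I, w=25) cum 91
⇒ y* = 3

(5, 3)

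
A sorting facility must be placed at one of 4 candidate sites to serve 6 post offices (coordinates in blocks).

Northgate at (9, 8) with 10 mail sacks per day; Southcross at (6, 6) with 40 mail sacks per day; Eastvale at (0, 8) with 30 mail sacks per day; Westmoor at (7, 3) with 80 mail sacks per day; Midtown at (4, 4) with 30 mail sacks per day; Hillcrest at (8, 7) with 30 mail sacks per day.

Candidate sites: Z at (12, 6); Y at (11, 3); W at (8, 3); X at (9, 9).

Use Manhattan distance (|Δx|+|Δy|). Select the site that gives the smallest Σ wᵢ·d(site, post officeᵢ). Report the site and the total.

W, total 1000 blocks

Total weighted distance at each candidate:
  Z (12, 6): total = 1800
  Y (11, 3): total = 1640
  W (8, 3): total = 1000
  X (9, 9): total = 1580
Minimum is at W with total 1000 blocks.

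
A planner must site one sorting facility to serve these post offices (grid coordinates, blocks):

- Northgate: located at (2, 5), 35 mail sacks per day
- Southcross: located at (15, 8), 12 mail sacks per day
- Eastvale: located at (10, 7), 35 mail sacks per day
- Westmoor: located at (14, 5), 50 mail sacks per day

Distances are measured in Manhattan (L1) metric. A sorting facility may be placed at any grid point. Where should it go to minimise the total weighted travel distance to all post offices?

(10, 5)

Manhattan distance separates: Σwᵢ(|x−xᵢ|+|y−yᵢ|) = Σwᵢ|x−xᵢ| + Σwᵢ|y−yᵢ|, so x and y are optimised independently as 1-D weighted medians.
Total weight W = 132; half = 66.
x-coordinate, sorted with cumulative weight:
  x=2 (Northgate, w=35) cum 35
  x=10 (Eastvale, w=35) cum 70  ← median
  x=14 (Westmoor, w=50) cum 120
  x=15 (Southcross, w=12) cum 132
⇒ x* = 10
y-coordinate, sorted with cumulative weight:
  y=5 (Northgate, w=35) cum 35
  y=5 (Westmoor, w=50) cum 85  ← median
  y=7 (Eastvale, w=35) cum 120
  y=8 (Southcross, w=12) cum 132
⇒ y* = 5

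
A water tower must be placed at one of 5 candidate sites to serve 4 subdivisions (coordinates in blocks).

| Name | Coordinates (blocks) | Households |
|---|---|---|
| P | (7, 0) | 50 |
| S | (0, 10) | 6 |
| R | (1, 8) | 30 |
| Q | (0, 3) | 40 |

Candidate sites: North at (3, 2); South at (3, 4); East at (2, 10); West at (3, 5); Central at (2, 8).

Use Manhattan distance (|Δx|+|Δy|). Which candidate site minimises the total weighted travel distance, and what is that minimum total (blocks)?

Total weighted distance at each candidate:
  North (3, 2): total = 766
  South (3, 4): total = 794
  East (2, 10): total = 1212
  West (3, 5): total = 848
  Central (2, 8): total = 984
Minimum is at North with total 766 blocks.

North, total 766 blocks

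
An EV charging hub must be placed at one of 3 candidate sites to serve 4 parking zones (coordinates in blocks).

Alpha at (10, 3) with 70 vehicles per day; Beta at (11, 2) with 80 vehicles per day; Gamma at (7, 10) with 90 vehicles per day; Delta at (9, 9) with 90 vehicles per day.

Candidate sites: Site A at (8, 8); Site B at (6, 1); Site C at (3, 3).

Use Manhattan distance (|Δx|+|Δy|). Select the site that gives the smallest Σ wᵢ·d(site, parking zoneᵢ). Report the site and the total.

Total weighted distance at each candidate:
  Site A (8, 8): total = 1660
  Site B (6, 1): total = 2790
  Site C (3, 3): total = 3280
Minimum is at Site A with total 1660 blocks.

Site A, total 1660 blocks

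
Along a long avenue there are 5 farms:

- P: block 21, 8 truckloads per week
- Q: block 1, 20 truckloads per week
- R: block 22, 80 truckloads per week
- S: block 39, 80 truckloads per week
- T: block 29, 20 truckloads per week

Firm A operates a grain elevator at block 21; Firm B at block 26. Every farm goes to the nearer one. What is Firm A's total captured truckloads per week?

108

The indifferent point is the midpoint (21+26)/2 = 23.5; farms left of it (closer to Firm A at 21) go to Firm A, those right go to Firm B.
  Q at 1 (w=20) → Firm A
  P at 21 (w=8) → Firm A
  R at 22 (w=80) → Firm A
  T at 29 (w=20) → Firm B
  S at 39 (w=80) → Firm B
Firm A captures 108; Firm B captures 100.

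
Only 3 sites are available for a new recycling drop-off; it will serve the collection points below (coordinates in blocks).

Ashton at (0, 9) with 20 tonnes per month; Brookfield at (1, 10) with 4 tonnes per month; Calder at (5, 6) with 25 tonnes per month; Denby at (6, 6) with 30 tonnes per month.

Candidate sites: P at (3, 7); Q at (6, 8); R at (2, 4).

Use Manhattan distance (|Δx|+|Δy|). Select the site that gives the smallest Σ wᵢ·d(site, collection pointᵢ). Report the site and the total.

Q, total 303 blocks

Total weighted distance at each candidate:
  P (3, 7): total = 315
  Q (6, 8): total = 303
  R (2, 4): total = 473
Minimum is at Q with total 303 blocks.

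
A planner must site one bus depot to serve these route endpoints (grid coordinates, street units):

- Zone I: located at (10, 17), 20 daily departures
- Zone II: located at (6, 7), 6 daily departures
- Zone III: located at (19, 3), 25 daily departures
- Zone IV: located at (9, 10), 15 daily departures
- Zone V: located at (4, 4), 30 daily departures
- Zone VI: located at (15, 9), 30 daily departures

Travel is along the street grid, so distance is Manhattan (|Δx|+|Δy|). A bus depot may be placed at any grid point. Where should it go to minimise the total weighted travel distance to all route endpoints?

(10, 9)

Manhattan distance separates: Σwᵢ(|x−xᵢ|+|y−yᵢ|) = Σwᵢ|x−xᵢ| + Σwᵢ|y−yᵢ|, so x and y are optimised independently as 1-D weighted medians.
Total weight W = 126; half = 63.
x-coordinate, sorted with cumulative weight:
  x=4 (Zone V, w=30) cum 30
  x=6 (Zone II, w=6) cum 36
  x=9 (Zone IV, w=15) cum 51
  x=10 (Zone I, w=20) cum 71  ← median
  x=15 (Zone VI, w=30) cum 101
  x=19 (Zone III, w=25) cum 126
⇒ x* = 10
y-coordinate, sorted with cumulative weight:
  y=3 (Zone III, w=25) cum 25
  y=4 (Zone V, w=30) cum 55
  y=7 (Zone II, w=6) cum 61
  y=9 (Zone VI, w=30) cum 91  ← median
  y=10 (Zone IV, w=15) cum 106
  y=17 (Zone I, w=20) cum 126
⇒ y* = 9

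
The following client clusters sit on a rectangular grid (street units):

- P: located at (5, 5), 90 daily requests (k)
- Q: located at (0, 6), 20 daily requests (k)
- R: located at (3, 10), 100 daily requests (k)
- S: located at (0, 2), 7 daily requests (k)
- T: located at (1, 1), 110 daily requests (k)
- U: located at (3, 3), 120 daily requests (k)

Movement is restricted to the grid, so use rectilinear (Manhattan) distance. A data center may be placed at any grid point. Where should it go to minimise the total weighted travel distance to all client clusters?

(3, 3)

Manhattan distance separates: Σwᵢ(|x−xᵢ|+|y−yᵢ|) = Σwᵢ|x−xᵢ| + Σwᵢ|y−yᵢ|, so x and y are optimised independently as 1-D weighted medians.
Total weight W = 447; half = 223.5.
x-coordinate, sorted with cumulative weight:
  x=0 (Q, w=20) cum 20
  x=0 (S, w=7) cum 27
  x=1 (T, w=110) cum 137
  x=3 (R, w=100) cum 237  ← median
  x=3 (U, w=120) cum 357
  x=5 (P, w=90) cum 447
⇒ x* = 3
y-coordinate, sorted with cumulative weight:
  y=1 (T, w=110) cum 110
  y=2 (S, w=7) cum 117
  y=3 (U, w=120) cum 237  ← median
  y=5 (P, w=90) cum 327
  y=6 (Q, w=20) cum 347
  y=10 (R, w=100) cum 447
⇒ y* = 3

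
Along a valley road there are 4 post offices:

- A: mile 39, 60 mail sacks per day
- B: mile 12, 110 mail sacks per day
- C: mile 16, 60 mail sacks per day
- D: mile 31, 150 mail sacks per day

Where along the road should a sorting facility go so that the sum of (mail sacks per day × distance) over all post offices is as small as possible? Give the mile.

x = 31

For a sum of weighted absolute distances on a line, the optimum is the weighted median (not the mean). Total weight W = 380; half-weight = 190.
Sort by position and accumulate weight:
  mile 12 (B, w=110) → cum 110
  mile 16 (C, w=60) → cum 170
  mile 31 (D, w=150) → cum 320  ≥ 190 → median here
  mile 39 (A, w=60) → cum 380
Optimal location: mile 31.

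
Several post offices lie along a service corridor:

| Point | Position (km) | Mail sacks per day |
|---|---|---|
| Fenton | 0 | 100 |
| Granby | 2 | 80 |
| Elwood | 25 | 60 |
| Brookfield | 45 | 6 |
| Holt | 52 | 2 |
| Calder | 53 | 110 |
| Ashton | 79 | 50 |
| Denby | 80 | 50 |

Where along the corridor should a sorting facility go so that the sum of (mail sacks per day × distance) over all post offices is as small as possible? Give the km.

For a sum of weighted absolute distances on a line, the optimum is the weighted median (not the mean). Total weight W = 458; half-weight = 229.
Sort by position and accumulate weight:
  km 0 (Fenton, w=100) → cum 100
  km 2 (Granby, w=80) → cum 180
  km 25 (Elwood, w=60) → cum 240  ≥ 229 → median here
  km 45 (Brookfield, w=6) → cum 246
  km 52 (Holt, w=2) → cum 248
  km 53 (Calder, w=110) → cum 358
  km 79 (Ashton, w=50) → cum 408
  km 80 (Denby, w=50) → cum 458
Optimal location: km 25.

x = 25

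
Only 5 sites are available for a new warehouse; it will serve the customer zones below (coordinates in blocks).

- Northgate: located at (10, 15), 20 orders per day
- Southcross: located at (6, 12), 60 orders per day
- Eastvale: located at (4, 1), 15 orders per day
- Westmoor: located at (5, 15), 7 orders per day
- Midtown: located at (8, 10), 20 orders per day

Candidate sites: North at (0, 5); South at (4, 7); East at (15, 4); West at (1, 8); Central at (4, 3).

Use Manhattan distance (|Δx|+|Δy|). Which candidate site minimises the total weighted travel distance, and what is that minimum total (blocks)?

South, total 993 blocks

Total weighted distance at each candidate:
  North (0, 5): total = 1665
  South (4, 7): total = 993
  East (15, 4): total = 1957
  West (1, 8): total = 1267
  Central (4, 3): total = 1361
Minimum is at South with total 993 blocks.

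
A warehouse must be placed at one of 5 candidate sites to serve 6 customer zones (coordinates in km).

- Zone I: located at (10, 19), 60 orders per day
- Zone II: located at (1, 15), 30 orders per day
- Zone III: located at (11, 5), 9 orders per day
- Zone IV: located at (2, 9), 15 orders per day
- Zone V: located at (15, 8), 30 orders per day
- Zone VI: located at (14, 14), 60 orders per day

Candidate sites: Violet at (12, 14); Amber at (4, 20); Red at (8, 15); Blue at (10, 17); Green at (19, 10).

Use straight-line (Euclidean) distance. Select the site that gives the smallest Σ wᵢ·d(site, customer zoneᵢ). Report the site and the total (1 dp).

Total weighted distance at each candidate:
  Violet (12, 14): total = 1224.9
  Amber (4, 20): total = 2044.7
  Red (8, 15): total = 1361.5
  Blue (10, 17): total = 1283.5
  Green (19, 10): total = 2182.8
Minimum is at Violet with total 1224.9 km.

Violet, total 1224.9 km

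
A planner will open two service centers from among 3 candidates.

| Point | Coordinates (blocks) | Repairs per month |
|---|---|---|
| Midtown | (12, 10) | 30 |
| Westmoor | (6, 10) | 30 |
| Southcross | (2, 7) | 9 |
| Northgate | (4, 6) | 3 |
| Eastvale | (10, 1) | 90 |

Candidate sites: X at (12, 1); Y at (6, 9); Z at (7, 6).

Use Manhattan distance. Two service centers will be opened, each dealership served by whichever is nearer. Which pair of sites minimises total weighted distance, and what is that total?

{X, Y}, total 489

Evaluate every pair (each demand assigned to the nearer of the two):
  {X, Y}: total = 489
  {X, Z}: total = 663
  {Y, Z}: total = 1023
Best pair: {X, Y} with total 489.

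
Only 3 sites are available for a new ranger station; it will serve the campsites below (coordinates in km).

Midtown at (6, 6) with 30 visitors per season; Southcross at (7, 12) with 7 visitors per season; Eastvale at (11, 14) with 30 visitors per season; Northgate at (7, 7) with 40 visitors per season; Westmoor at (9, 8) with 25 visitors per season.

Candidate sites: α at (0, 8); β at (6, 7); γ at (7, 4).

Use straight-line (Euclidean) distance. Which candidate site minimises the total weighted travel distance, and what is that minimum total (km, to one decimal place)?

β, total 442.8 km

Total weighted distance at each candidate:
  α (0, 8): total = 1129.9
  β (6, 7): total = 442.8
  γ (7, 4): total = 678.0
Minimum is at β with total 442.8 km.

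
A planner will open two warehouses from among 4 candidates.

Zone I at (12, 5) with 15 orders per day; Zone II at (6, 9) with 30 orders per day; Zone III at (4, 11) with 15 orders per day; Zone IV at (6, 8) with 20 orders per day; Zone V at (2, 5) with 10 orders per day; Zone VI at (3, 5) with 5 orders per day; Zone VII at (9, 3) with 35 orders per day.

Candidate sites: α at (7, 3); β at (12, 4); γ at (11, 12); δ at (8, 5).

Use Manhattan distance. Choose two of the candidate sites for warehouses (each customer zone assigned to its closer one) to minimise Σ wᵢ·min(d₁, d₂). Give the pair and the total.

Evaluate every pair (each demand assigned to the nearer of the two):
  {β, δ}: total = 635
  {α, δ}: total = 645
  {γ, δ}: total = 650
  {α, β}: total = 680
  {α, γ}: total = 725
  {β, γ}: total = 855
Best pair: {β, δ} with total 635.

{β, δ}, total 635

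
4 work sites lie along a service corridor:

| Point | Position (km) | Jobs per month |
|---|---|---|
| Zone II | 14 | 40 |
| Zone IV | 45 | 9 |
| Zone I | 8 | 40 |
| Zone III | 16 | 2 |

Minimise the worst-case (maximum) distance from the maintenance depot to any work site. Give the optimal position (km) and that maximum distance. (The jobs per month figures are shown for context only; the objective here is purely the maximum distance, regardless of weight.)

location 26.5, max distance 18.5

The 1-center on a line is the midpoint of the two extreme points: leftmost at 8, rightmost at 45.
Optimal location = (8 + 45)/2 = 26.5; maximum distance = (45 − 8)/2 = 18.5.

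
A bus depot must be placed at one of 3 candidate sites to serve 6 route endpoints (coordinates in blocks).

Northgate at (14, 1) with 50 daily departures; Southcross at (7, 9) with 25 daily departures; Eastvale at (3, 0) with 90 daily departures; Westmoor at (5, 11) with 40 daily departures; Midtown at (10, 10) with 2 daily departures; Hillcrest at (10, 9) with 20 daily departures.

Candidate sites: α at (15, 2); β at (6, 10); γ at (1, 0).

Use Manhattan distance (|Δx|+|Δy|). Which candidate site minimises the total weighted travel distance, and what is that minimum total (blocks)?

Total weighted distance at each candidate:
  α (15, 2): total = 2761
  β (6, 10): total = 2258
  γ (1, 0): total = 2253
Minimum is at γ with total 2253 blocks.

γ, total 2253 blocks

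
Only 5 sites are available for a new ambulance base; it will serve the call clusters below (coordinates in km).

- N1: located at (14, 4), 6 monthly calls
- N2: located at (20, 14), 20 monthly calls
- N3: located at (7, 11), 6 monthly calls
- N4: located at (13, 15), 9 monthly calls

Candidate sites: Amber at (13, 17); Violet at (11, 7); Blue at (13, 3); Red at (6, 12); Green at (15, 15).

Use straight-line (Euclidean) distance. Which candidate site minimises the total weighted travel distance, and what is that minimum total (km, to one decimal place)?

Green, total 239.9 km

Total weighted distance at each candidate:
  Amber (13, 17): total = 299.5
  Violet (11, 7): total = 361.6
  Blue (13, 3): total = 437.3
  Red (6, 12): total = 427.8
  Green (15, 15): total = 239.9
Minimum is at Green with total 239.9 km.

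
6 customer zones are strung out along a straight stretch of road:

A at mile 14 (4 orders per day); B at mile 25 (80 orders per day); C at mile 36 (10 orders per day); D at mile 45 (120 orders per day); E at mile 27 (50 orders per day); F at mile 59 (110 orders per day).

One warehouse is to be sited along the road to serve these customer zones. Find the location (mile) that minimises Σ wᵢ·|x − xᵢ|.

For a sum of weighted absolute distances on a line, the optimum is the weighted median (not the mean). Total weight W = 374; half-weight = 187.
Sort by position and accumulate weight:
  mile 14 (A, w=4) → cum 4
  mile 25 (B, w=80) → cum 84
  mile 27 (E, w=50) → cum 134
  mile 36 (C, w=10) → cum 144
  mile 45 (D, w=120) → cum 264  ≥ 187 → median here
  mile 59 (F, w=110) → cum 374
Optimal location: mile 45.

x = 45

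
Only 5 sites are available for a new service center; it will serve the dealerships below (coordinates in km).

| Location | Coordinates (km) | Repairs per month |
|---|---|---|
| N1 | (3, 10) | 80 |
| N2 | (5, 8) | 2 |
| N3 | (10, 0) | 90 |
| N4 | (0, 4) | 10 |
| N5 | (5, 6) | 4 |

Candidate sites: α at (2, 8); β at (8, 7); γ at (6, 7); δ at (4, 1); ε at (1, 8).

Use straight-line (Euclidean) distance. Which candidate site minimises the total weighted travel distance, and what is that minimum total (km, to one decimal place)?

Total weighted distance at each candidate:
  α (2, 8): total = 1262.3
  β (8, 7): total = 1226.1
  γ (6, 7): total = 1140.6
  δ (4, 1): total = 1356.4
  ε (1, 8): total = 1377.1
Minimum is at γ with total 1140.6 km.

γ, total 1140.6 km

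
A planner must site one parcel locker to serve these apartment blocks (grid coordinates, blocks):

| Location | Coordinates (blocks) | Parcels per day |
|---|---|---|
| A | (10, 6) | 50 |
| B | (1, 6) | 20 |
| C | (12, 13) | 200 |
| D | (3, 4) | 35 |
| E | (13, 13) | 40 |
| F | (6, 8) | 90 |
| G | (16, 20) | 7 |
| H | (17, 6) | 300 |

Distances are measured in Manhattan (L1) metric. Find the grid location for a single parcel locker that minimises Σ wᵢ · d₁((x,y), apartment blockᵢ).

(12, 6)

Manhattan distance separates: Σwᵢ(|x−xᵢ|+|y−yᵢ|) = Σwᵢ|x−xᵢ| + Σwᵢ|y−yᵢ|, so x and y are optimised independently as 1-D weighted medians.
Total weight W = 742; half = 371.
x-coordinate, sorted with cumulative weight:
  x=1 (B, w=20) cum 20
  x=3 (D, w=35) cum 55
  x=6 (F, w=90) cum 145
  x=10 (A, w=50) cum 195
  x=12 (C, w=200) cum 395  ← median
  x=13 (E, w=40) cum 435
  x=16 (G, w=7) cum 442
  x=17 (H, w=300) cum 742
⇒ x* = 12
y-coordinate, sorted with cumulative weight:
  y=4 (D, w=35) cum 35
  y=6 (A, w=50) cum 85
  y=6 (B, w=20) cum 105
  y=6 (H, w=300) cum 405  ← median
  y=8 (F, w=90) cum 495
  y=13 (C, w=200) cum 695
  y=13 (E, w=40) cum 735
  y=20 (G, w=7) cum 742
⇒ y* = 6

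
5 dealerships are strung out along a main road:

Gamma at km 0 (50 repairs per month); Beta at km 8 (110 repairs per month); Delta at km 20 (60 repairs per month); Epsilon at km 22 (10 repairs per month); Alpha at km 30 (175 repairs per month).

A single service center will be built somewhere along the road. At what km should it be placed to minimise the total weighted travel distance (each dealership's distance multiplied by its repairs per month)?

x = 20

For a sum of weighted absolute distances on a line, the optimum is the weighted median (not the mean). Total weight W = 405; half-weight = 202.5.
Sort by position and accumulate weight:
  km 0 (Gamma, w=50) → cum 50
  km 8 (Beta, w=110) → cum 160
  km 20 (Delta, w=60) → cum 220  ≥ 202.5 → median here
  km 22 (Epsilon, w=10) → cum 230
  km 30 (Alpha, w=175) → cum 405
Optimal location: km 20.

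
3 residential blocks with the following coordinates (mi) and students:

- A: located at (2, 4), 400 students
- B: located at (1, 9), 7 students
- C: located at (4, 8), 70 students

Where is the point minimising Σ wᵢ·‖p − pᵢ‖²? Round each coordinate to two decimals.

(2.28, 4.66)

The minimiser of Σwᵢ‖p−pᵢ‖² is the weighted centroid p* = (Σwᵢpᵢ)/(Σwᵢ).
Σwᵢ = 477.
Σwᵢxᵢ = 400·2 + 7·1 + 70·4 = 1087.
Σwᵢyᵢ = 400·4 + 7·9 + 70·8 = 2223.
x* = 1087/477 = 2.28, y* = 2223/477 = 4.66.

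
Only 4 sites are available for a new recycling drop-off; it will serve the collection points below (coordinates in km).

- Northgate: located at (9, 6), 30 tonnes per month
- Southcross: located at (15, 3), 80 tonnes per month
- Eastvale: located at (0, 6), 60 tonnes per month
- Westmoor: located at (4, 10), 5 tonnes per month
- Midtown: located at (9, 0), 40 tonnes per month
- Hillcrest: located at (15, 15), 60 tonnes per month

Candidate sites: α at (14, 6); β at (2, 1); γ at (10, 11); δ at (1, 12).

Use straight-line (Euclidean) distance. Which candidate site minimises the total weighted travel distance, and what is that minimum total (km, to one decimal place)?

Total weighted distance at each candidate:
  α (14, 6): total = 2152.6
  β (2, 1): total = 3108.7
  γ (10, 11): total = 2434.9
  δ (1, 12): total = 3450.4
Minimum is at α with total 2152.6 km.

α, total 2152.6 km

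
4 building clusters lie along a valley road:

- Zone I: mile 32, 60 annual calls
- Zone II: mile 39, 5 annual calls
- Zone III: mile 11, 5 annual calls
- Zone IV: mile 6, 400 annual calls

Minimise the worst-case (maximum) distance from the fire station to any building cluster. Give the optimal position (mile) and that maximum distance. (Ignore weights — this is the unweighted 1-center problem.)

location 22.5, max distance 16.5

The 1-center on a line is the midpoint of the two extreme points: leftmost at 6, rightmost at 39.
Optimal location = (6 + 39)/2 = 22.5; maximum distance = (39 − 6)/2 = 16.5.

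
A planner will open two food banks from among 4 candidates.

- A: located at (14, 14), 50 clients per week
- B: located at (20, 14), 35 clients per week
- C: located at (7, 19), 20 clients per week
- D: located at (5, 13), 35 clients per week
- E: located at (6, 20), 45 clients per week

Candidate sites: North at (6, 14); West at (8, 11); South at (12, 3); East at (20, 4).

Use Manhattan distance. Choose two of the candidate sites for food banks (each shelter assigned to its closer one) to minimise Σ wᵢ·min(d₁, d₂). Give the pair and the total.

Evaluate every pair (each demand assigned to the nearer of the two):
  {North, East}: total = 1210
  {North, West}: total = 1350
  {North, South}: total = 1350
  {West, East}: total = 1650
  {West, South}: total = 1825
  {South, East}: total = 3050
Best pair: {North, East} with total 1210.

{North, East}, total 1210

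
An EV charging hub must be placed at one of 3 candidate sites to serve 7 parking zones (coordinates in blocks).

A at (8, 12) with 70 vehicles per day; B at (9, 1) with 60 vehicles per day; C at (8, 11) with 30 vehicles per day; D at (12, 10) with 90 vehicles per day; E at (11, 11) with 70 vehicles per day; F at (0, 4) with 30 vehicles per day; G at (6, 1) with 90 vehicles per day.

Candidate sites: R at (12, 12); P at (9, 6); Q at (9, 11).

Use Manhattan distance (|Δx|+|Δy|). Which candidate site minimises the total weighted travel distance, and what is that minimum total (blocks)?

Total weighted distance at each candidate:
  R (12, 12): total = 3720
  P (9, 6): total = 3140
  Q (9, 11): total = 2920
Minimum is at Q with total 2920 blocks.

Q, total 2920 blocks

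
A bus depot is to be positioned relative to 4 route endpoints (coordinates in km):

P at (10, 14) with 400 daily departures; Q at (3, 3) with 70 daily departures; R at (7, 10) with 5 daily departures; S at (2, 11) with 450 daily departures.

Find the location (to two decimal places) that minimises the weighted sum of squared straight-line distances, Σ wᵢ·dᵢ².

(5.56, 11.69)

The minimiser of Σwᵢ‖p−pᵢ‖² is the weighted centroid p* = (Σwᵢpᵢ)/(Σwᵢ).
Σwᵢ = 925.
Σwᵢxᵢ = 400·10 + 70·3 + 5·7 + 450·2 = 5145.
Σwᵢyᵢ = 400·14 + 70·3 + 5·10 + 450·11 = 10810.
x* = 5145/925 = 5.56, y* = 10810/925 = 11.69.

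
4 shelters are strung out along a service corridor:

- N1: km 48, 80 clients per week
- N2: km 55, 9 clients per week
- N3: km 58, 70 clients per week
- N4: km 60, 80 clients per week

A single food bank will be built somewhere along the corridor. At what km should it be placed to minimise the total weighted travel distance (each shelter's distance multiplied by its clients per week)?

x = 58

For a sum of weighted absolute distances on a line, the optimum is the weighted median (not the mean). Total weight W = 239; half-weight = 119.5.
Sort by position and accumulate weight:
  km 48 (N1, w=80) → cum 80
  km 55 (N2, w=9) → cum 89
  km 58 (N3, w=70) → cum 159  ≥ 119.5 → median here
  km 60 (N4, w=80) → cum 239
Optimal location: km 58.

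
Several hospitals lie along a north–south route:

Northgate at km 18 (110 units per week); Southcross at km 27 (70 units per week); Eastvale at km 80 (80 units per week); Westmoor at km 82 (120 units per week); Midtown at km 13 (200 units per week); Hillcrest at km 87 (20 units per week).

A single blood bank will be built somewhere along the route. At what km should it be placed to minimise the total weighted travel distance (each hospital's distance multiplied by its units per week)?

x = 18

For a sum of weighted absolute distances on a line, the optimum is the weighted median (not the mean). Total weight W = 600; half-weight = 300.
Sort by position and accumulate weight:
  km 13 (Midtown, w=200) → cum 200
  km 18 (Northgate, w=110) → cum 310  ≥ 300 → median here
  km 27 (Southcross, w=70) → cum 380
  km 80 (Eastvale, w=80) → cum 460
  km 82 (Westmoor, w=120) → cum 580
  km 87 (Hillcrest, w=20) → cum 600
Optimal location: km 18.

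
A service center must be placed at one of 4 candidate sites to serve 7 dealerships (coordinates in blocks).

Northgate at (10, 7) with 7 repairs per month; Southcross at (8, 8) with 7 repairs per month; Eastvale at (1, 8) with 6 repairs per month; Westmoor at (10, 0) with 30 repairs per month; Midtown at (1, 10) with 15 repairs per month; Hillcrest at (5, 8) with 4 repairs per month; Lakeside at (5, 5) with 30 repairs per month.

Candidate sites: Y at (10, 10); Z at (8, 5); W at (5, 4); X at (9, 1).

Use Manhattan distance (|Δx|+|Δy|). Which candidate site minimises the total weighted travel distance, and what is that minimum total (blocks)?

Z, total 613 blocks

Total weighted distance at each candidate:
  Y (10, 10): total = 878
  Z (8, 5): total = 613
  W (5, 4): total = 619
  X (9, 1): total = 794
Minimum is at Z with total 613 blocks.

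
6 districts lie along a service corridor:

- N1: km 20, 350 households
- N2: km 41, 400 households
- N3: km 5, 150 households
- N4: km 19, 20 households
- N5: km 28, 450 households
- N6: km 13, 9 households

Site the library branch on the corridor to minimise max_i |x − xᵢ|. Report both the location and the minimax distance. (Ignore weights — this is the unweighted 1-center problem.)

location 23, max distance 18

The 1-center on a line is the midpoint of the two extreme points: leftmost at 5, rightmost at 41.
Optimal location = (5 + 41)/2 = 23; maximum distance = (41 − 5)/2 = 18.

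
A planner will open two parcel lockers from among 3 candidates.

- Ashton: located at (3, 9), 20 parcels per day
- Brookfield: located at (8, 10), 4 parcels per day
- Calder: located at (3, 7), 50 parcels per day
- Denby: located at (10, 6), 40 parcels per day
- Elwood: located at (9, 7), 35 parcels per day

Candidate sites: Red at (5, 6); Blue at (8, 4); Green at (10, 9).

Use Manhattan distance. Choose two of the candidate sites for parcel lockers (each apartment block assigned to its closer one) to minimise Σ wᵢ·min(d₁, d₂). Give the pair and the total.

Evaluate every pair (each demand assigned to the nearer of the two):
  {Red, Green}: total = 487
  {Red, Blue}: total = 574
  {Blue, Green}: total = 777
Best pair: {Red, Green} with total 487.

{Red, Green}, total 487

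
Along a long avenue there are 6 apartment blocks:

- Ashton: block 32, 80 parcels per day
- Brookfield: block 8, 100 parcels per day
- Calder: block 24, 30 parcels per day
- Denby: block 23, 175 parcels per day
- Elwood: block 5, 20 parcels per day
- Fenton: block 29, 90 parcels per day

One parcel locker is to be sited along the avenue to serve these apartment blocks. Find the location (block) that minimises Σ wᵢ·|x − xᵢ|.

x = 23

For a sum of weighted absolute distances on a line, the optimum is the weighted median (not the mean). Total weight W = 495; half-weight = 247.5.
Sort by position and accumulate weight:
  block 5 (Elwood, w=20) → cum 20
  block 8 (Brookfield, w=100) → cum 120
  block 23 (Denby, w=175) → cum 295  ≥ 247.5 → median here
  block 24 (Calder, w=30) → cum 325
  block 29 (Fenton, w=90) → cum 415
  block 32 (Ashton, w=80) → cum 495
Optimal location: block 23.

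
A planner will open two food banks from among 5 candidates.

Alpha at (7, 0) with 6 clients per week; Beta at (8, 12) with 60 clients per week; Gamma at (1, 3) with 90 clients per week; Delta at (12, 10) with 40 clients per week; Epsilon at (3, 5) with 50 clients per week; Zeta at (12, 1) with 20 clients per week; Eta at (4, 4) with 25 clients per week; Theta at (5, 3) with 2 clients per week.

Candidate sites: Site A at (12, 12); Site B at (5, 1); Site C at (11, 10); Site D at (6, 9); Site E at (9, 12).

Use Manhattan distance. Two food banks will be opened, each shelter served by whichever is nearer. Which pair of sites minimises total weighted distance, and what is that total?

{Site B, Site E}, total 1362

Evaluate every pair (each demand assigned to the nearer of the two):
  {Site B, Site E}: total = 1362
  {Site A, Site B}: total = 1422
  {Site B, Site C}: total = 1442
  {Site B, Site D}: total = 1682
  {Site A, Site D}: total = 2129
  {Site C, Site D}: total = 2129
  {Site D, Site E}: total = 2129
  {Site C, Site E}: total = 2915
  {Site A, Site E}: total = 2975
  {Site A, Site C}: total = 3095
Best pair: {Site B, Site E} with total 1362.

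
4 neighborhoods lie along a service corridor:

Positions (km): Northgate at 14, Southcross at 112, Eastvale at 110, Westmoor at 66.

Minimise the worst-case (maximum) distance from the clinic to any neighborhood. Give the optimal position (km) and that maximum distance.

location 63, max distance 49

The 1-center on a line is the midpoint of the two extreme points: leftmost at 14, rightmost at 112.
Optimal location = (14 + 112)/2 = 63; maximum distance = (112 − 14)/2 = 49.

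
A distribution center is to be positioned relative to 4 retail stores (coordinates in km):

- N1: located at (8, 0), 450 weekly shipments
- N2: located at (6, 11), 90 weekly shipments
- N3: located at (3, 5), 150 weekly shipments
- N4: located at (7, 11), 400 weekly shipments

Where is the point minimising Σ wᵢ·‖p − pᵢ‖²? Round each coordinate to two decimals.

The minimiser of Σwᵢ‖p−pᵢ‖² is the weighted centroid p* = (Σwᵢpᵢ)/(Σwᵢ).
Σwᵢ = 1090.
Σwᵢxᵢ = 450·8 + 90·6 + 150·3 + 400·7 = 7390.
Σwᵢyᵢ = 450·0 + 90·11 + 150·5 + 400·11 = 6140.
x* = 7390/1090 = 6.78, y* = 6140/1090 = 5.63.

(6.78, 5.63)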